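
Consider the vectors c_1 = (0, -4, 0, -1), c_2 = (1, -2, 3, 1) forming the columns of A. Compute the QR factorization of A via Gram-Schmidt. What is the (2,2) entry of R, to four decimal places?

c_1 = (0, -4, 0, -1); ‖c_1‖ = 4.1231, so e_1 = (0.0000, -0.9701, 0.0000, -0.2425).
e_1·c_2 = 0.0000·1 + (-0.9701)·(-2) + 0.0000·3 + (-0.2425)·1 = 1.6977.
u_2 = c_2 − 1.6977·e_1 = (1.0000, -0.3529, 3.0000, 1.4118).
r_{22} = ‖u_2‖ = 3.4810.

r_{22} = 3.4810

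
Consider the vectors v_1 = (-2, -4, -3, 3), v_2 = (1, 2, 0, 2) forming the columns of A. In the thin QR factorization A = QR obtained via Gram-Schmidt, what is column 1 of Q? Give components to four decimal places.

q_1 = (-0.3244, -0.6489, -0.4867, 0.4867)

q_1 = v_1/‖v_1‖ = (-2, -4, -3, 3)/6.1644 = (-0.3244, -0.6489, -0.4867, 0.4867).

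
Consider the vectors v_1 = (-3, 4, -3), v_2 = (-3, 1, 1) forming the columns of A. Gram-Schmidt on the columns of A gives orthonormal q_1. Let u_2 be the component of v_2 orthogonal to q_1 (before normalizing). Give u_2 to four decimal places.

u_2 = (-2.1176, -0.1765, 1.8824)

v_1 = (-3, 4, -3); ‖v_1‖ = 5.8310, so q_1 = (-0.5145, 0.6860, -0.5145).
q_1·v_2 = (-0.5145)·(-3) + 0.6860·1 + (-0.5145)·1 = 1.7150.
u_2 = v_2 − 1.7150·q_1 = (-2.1176, -0.1765, 1.8824).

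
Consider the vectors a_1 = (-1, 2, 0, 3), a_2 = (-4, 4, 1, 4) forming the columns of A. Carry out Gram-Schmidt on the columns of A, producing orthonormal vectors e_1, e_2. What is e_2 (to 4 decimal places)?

e_2 = (-0.8154, 0.2039, 0.3568, -0.4077)

a_1 = (-1, 2, 0, 3); ‖a_1‖ = 3.7417, so e_1 = (-0.2673, 0.5345, 0.0000, 0.8018).
e_1·a_2 = (-0.2673)·(-4) + 0.5345·4 + 0.0000·1 + 0.8018·4 = 6.4143.
u_2 = a_2 − 6.4143·e_1 = (-2.2857, 0.5714, 1.0000, -1.1429).
‖u_2‖ = 2.8031, so e_2 = (-0.8154, 0.2039, 0.3568, -0.4077).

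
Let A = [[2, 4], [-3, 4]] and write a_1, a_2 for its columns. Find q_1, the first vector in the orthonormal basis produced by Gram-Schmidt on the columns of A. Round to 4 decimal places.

a_1 = (2, -3); ‖a_1‖ = 3.6056, so q_1 = (0.5547, -0.8321).

q_1 = (0.5547, -0.8321)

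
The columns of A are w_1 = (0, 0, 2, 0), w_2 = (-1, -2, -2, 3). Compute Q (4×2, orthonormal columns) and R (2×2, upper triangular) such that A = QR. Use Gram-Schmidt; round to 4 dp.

w_1 = (0, 0, 2, 0); ‖w_1‖ = 2.0000, so q_1 = (0.0000, 0.0000, 1.0000, 0.0000).
q_1·w_2 = 0.0000·(-1) + 0.0000·(-2) + 1.0000·(-2) + 0.0000·3 = -2.0000.
u_2 = w_2 + 2.0000·q_1 = (-1.0000, -2.0000, 0.0000, 3.0000).
‖u_2‖ = 3.7417, so q_2 = (-0.2673, -0.5345, 0.0000, 0.8018).

Q = [[0.0000, -0.2673], [0.0000, -0.5345], [1.0000, 0.0000], [0.0000, 0.8018]], R = [[2.0000, -2.0000], [0.0000, 3.7417]]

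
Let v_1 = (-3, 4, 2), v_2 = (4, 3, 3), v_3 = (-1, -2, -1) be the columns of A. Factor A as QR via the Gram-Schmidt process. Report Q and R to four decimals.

e_1 = v_1/‖v_1‖ = (-3, 4, 2)/5.3852 = (-0.5571, 0.7428, 0.3714).
r_{12} = e_1·v_2 = 1.1142.
u_2 = v_2 − 1.1142·e_1 = (4.6207, 2.1724, 2.5862).
‖u_2‖ = 5.7235, so e_2 = (0.8073, 0.3796, 0.4519).
r_{13} = e_1·v_3 = -1.2999; r_{23} = e_2·v_3 = -2.0183.
u_3 = v_3 + 1.2999·e_1 + 2.0183·e_2 = (-0.0947, -0.2684, 0.3947).
‖u_3‖ = 0.4867, so e_3 = (-0.1947, -0.5516, 0.8111).

Q = [[-0.5571, 0.8073, -0.1947], [0.7428, 0.3796, -0.5516], [0.3714, 0.4519, 0.8111]], R = [[5.3852, 1.1142, -1.2999], [0.0000, 5.7235, -2.0183], [0.0000, 0.0000, 0.4867]]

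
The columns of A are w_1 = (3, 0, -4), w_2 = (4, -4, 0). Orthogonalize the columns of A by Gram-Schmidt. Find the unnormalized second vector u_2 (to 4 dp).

w_1 = (3, 0, -4); ‖w_1‖ = 5.0000, so q_1 = (0.6000, 0.0000, -0.8000).
q_1·w_2 = 0.6000·4 + 0.0000·(-4) + (-0.8000)·0 = 2.4000.
u_2 = w_2 − 2.4000·q_1 = (2.5600, -4.0000, 1.9200).

u_2 = (2.5600, -4.0000, 1.9200)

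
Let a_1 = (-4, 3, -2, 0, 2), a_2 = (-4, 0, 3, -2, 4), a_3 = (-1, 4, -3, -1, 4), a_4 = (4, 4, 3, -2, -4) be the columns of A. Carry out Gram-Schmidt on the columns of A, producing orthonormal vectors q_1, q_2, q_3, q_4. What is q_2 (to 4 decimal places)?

q_2 = (-0.3065, -0.2759, 0.6897, -0.3372, 0.4905)

a_1 = (-4, 3, -2, 0, 2); ‖a_1‖ = 5.7446, so q_1 = (-0.6963, 0.5222, -0.3482, 0.0000, 0.3482).
q_1·a_2 = (-0.6963)·(-4) + 0.5222·0 + (-0.3482)·3 + 0.0000·(-2) + 0.3482·4 = 3.1334.
u_2 = a_2 − 3.1334·q_1 = (-1.8182, -1.6364, 4.0909, -2.0000, 2.9091).
‖u_2‖ = 5.9314, so q_2 = (-0.3065, -0.2759, 0.6897, -0.3372, 0.4905).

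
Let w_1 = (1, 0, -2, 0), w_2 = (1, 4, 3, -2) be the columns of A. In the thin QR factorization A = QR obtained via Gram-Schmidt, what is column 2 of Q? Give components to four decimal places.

e_2 = (0.4000, 0.8000, 0.2000, -0.4000)

w_1 = (1, 0, -2, 0); ‖w_1‖ = 2.2361, so e_1 = (0.4472, 0.0000, -0.8944, 0.0000).
e_1·w_2 = 0.4472·1 + 0.0000·4 + (-0.8944)·3 + 0.0000·(-2) = -2.2361.
u_2 = w_2 + 2.2361·e_1 = (2.0000, 4.0000, 1.0000, -2.0000).
‖u_2‖ = 5.0000, so e_2 = (0.4000, 0.8000, 0.2000, -0.4000).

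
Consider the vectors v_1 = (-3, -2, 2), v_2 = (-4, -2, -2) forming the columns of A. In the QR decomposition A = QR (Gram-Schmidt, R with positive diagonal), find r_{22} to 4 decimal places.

v_1 = (-3, -2, 2); ‖v_1‖ = 4.1231, so e_1 = (-0.7276, -0.4851, 0.4851).
e_1·v_2 = (-0.7276)·(-4) + (-0.4851)·(-2) + 0.4851·(-2) = 2.9104.
u_2 = v_2 − 2.9104·e_1 = (-1.8824, -0.5882, -3.4118).
r_{22} = ‖u_2‖ = 3.9407.

r_{22} = 3.9407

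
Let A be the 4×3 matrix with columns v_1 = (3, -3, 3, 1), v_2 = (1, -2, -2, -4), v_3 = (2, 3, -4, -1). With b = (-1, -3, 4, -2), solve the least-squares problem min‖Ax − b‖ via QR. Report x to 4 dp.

v_1 = (3, -3, 3, 1); ‖v_1‖ = 5.2915, so q_1 = (0.5669, -0.5669, 0.5669, 0.1890).
q_1·v_2 = 0.5669·1 + (-0.5669)·(-2) + 0.5669·(-2) + 0.1890·(-4) = -0.1890.
u_2 = v_2 + 0.1890·q_1 = (1.1071, -2.1071, -1.8929, -3.9643).
‖u_2‖ = 4.9964, so q_2 = (0.2216, -0.4217, -0.3788, -0.7934).
q_1·v_3 = 0.5669·2 + (-0.5669)·3 + 0.5669·(-4) + 0.1890·(-1) = -3.0237; q_2·v_3 = 0.2216·2 + (-0.4217)·3 + (-0.3788)·(-4) + (-0.7934)·(-1) = 1.4868.
u_3 = v_3 + 3.0237·q_1 − 1.4868·q_2 = (3.3848, 1.9127, -1.7225, 0.7511).
‖u_3‖ = 4.3182, so q_3 = (0.7839, 0.4429, -0.3989, 0.1739).
Qᵀb = (3.0237, 1.1151, -4.0561).
Back-substitute: x_3 = -4.0561/4.3182 = -0.9393.
x_2 = (1.1151 − 1.4868·(-0.9393))/4.9964 = 0.5027.
x_1 = (3.0237 + 0.1890·0.5027 + 3.0237·(-0.9393))/5.2915 = 0.0526.

x = (0.0526, 0.5027, -0.9393)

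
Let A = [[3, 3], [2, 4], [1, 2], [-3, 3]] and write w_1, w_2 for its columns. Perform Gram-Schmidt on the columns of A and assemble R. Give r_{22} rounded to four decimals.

w_1 = (3, 2, 1, -3); ‖w_1‖ = 4.7958, so e_1 = (0.6255, 0.4170, 0.2085, -0.6255).
e_1·w_2 = 0.6255·3 + 0.4170·4 + 0.2085·2 + (-0.6255)·3 = 2.0851.
u_2 = w_2 − 2.0851·e_1 = (1.6957, 3.1304, 1.5652, 4.3043).
r_{22} = ‖u_2‖ = 5.8010.

r_{22} = 5.8010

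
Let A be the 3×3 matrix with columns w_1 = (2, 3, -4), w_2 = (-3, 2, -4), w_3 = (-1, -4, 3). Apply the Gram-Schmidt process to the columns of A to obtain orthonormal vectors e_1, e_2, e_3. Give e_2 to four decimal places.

e_1 = w_1/‖w_1‖ = (2, 3, -4)/5.3852 = (0.3714, 0.5571, -0.7428).
r_{12} = e_1·w_2 = 2.9711.
u_2 = w_2 − 2.9711·e_1 = (-4.1034, 0.3448, -1.7931).
‖u_2‖ = 4.4914, so e_2 = (-0.9136, 0.0768, -0.3992).

e_2 = (-0.9136, 0.0768, -0.3992)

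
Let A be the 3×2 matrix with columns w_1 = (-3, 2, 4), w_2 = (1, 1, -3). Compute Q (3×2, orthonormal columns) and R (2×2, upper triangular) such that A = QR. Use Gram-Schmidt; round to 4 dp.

q_1 = w_1/‖w_1‖ = (-3, 2, 4)/5.3852 = (-0.5571, 0.3714, 0.7428).
r_{12} = q_1·w_2 = -2.4140.
u_2 = w_2 + 2.4140·q_1 = (-0.3448, 1.8966, -1.2069).
‖u_2‖ = 2.2743, so q_2 = (-0.1516, 0.8339, -0.5307).

Q = [[-0.5571, -0.1516], [0.3714, 0.8339], [0.7428, -0.5307]], R = [[5.3852, -2.4140], [0.0000, 2.2743]]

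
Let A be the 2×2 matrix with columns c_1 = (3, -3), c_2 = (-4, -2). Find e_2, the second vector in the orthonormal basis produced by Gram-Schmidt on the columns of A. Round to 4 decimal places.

e_2 = (-0.7071, -0.7071)

c_1 = (3, -3); ‖c_1‖ = 4.2426, so e_1 = (0.7071, -0.7071).
e_1·c_2 = 0.7071·(-4) + (-0.7071)·(-2) = -1.4142.
u_2 = c_2 + 1.4142·e_1 = (-3.0000, -3.0000).
‖u_2‖ = 4.2426, so e_2 = (-0.7071, -0.7071).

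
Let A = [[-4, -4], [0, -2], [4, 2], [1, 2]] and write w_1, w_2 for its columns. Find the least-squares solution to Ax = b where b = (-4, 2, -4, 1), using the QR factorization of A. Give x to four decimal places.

x = (-0.5161, 0.6935)

q_1 = w_1/‖w_1‖ = (-4, 0, 4, 1)/5.7446 = (-0.6963, 0.0000, 0.6963, 0.1741).
r_{12} = q_1·w_2 = 4.5260.
u_2 = w_2 − 4.5260·q_1 = (-0.8485, -2.0000, -1.1515, 1.2121).
‖u_2‖ = 2.7414, so q_2 = (-0.3095, -0.7296, -0.4200, 0.4422).
Qᵀb = (0.1741, 1.9013).
Back-substitute: x_2 = 1.9013/2.7414 = 0.6935.
x_1 = (0.1741 − 4.5260·0.6935)/5.7446 = -0.5161.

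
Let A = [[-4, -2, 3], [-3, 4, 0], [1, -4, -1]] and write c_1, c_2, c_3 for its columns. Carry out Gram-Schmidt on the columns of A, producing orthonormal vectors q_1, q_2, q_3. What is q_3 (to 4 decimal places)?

c_1 = (-4, -3, 1); ‖c_1‖ = 5.0990, so q_1 = (-0.7845, -0.5883, 0.1961).
q_1·c_2 = (-0.7845)·(-2) + (-0.5883)·4 + 0.1961·(-4) = -1.5689.
u_2 = c_2 + 1.5689·q_1 = (-3.2308, 3.0769, -3.6923).
‖u_2‖ = 5.7912, so q_2 = (-0.5579, 0.5313, -0.6376).
q_1·c_3 = (-0.7845)·3 + (-0.5883)·0 + 0.1961·(-1) = -2.5495; q_2·c_3 = (-0.5579)·3 + 0.5313·0 + (-0.6376)·(-1) = -1.0360.
u_3 = c_3 + 2.5495·q_1 + 1.0360·q_2 = (0.4220, -0.9495, -1.1606).
‖u_3‖ = 1.5578, so q_3 = (0.2709, -0.6096, -0.7450).

q_3 = (0.2709, -0.6096, -0.7450)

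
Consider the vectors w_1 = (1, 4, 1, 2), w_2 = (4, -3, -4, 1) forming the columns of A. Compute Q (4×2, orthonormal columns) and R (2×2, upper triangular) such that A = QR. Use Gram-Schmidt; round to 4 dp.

w_1 = (1, 4, 1, 2); ‖w_1‖ = 4.6904, so e_1 = (0.2132, 0.8528, 0.2132, 0.4264).
e_1·w_2 = 0.2132·4 + 0.8528·(-3) + 0.2132·(-4) + 0.4264·1 = -2.1320.
u_2 = w_2 + 2.1320·e_1 = (4.4545, -1.1818, -3.5455, 1.9091).
‖u_2‖ = 6.1200, so e_2 = (0.7279, -0.1931, -0.5793, 0.3119).

Q = [[0.2132, 0.7279], [0.8528, -0.1931], [0.2132, -0.5793], [0.4264, 0.3119]], R = [[4.6904, -2.1320], [0.0000, 6.1200]]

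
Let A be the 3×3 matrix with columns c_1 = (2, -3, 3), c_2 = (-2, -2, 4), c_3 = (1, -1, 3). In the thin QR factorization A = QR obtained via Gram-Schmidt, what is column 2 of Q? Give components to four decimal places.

q_2 = (-0.8425, -0.0234, 0.5382)

q_1 = c_1/‖c_1‖ = (2, -3, 3)/4.6904 = (0.4264, -0.6396, 0.6396).
r_{12} = q_1·c_2 = 2.9848.
u_2 = c_2 − 2.9848·q_1 = (-3.2727, -0.0909, 2.0909).
‖u_2‖ = 3.8847, so q_2 = (-0.8425, -0.0234, 0.5382).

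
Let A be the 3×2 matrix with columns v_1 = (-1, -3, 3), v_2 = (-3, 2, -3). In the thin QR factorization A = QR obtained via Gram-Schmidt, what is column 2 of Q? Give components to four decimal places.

q_2 = (-0.9563, 0.0277, -0.2910)

v_1 = (-1, -3, 3); ‖v_1‖ = 4.3589, so q_1 = (-0.2294, -0.6882, 0.6882).
q_1·v_2 = (-0.2294)·(-3) + (-0.6882)·2 + 0.6882·(-3) = -2.7530.
u_2 = v_2 + 2.7530·q_1 = (-3.6316, 0.1053, -1.1053).
‖u_2‖ = 3.7975, so q_2 = (-0.9563, 0.0277, -0.2910).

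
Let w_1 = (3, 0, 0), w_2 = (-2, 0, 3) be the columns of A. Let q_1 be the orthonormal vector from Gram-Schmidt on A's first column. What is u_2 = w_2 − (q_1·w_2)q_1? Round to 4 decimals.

w_1 = (3, 0, 0); ‖w_1‖ = 3.0000, so q_1 = (1.0000, 0.0000, 0.0000).
q_1·w_2 = 1.0000·(-2) + 0.0000·0 + 0.0000·3 = -2.0000.
u_2 = w_2 + 2.0000·q_1 = (0.0000, 0.0000, 3.0000).

u_2 = (0.0000, 0.0000, 3.0000)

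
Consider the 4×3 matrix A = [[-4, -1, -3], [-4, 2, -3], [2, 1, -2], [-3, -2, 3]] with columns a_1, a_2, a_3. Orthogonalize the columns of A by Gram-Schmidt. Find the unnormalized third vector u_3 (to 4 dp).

e_1 = a_1/‖a_1‖ = (-4, -4, 2, -3)/6.7082 = (-0.5963, -0.5963, 0.2981, -0.4472).
r_{12} = e_1·a_2 = 0.5963.
u_2 = a_2 − 0.5963·e_1 = (-0.6444, 2.3556, 0.8222, -1.7333).
‖u_2‖ = 3.1056, so e_2 = (-0.2075, 0.7585, 0.2648, -0.5581).
r_{13} = e_1·a_3 = 1.6398; r_{23} = e_2·a_3 = -3.8569.
u_3 = a_3 − 1.6398·e_1 + 3.8569·e_2 = (-2.8226, 0.9032, -1.4677, 1.5806).

u_3 = (-2.8226, 0.9032, -1.4677, 1.5806)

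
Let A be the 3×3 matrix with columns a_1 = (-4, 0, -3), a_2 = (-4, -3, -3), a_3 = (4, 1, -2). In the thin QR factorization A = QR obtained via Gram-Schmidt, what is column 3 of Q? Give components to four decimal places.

q_3 = (0.6000, 0.0000, -0.8000)

a_1 = (-4, 0, -3); ‖a_1‖ = 5.0000, so q_1 = (-0.8000, 0.0000, -0.6000).
q_1·a_2 = (-0.8000)·(-4) + 0.0000·(-3) + (-0.6000)·(-3) = 5.0000.
u_2 = a_2 − 5.0000·q_1 = (0.0000, -3.0000, 0.0000).
‖u_2‖ = 3.0000, so q_2 = (0.0000, -1.0000, 0.0000).
q_1·a_3 = (-0.8000)·4 + 0.0000·1 + (-0.6000)·(-2) = -2.0000; q_2·a_3 = 0.0000·4 + (-1.0000)·1 + 0.0000·(-2) = -1.0000.
u_3 = a_3 + 2.0000·q_1 + 1.0000·q_2 = (2.4000, 0.0000, -3.2000).
‖u_3‖ = 4.0000, so q_3 = (0.6000, 0.0000, -0.8000).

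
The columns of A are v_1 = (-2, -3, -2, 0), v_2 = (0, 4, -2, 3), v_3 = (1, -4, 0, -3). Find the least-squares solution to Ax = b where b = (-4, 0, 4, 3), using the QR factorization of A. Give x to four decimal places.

v_1 = (-2, -3, -2, 0); ‖v_1‖ = 4.1231, so q_1 = (-0.4851, -0.7276, -0.4851, 0.0000).
q_1·v_2 = (-0.4851)·0 + (-0.7276)·4 + (-0.4851)·(-2) + 0.0000·3 = -1.9403.
u_2 = v_2 + 1.9403·q_1 = (-0.9412, 2.5882, -2.9412, 3.0000).
‖u_2‖ = 5.0235, so q_2 = (-0.1874, 0.5152, -0.5855, 0.5972).
q_1·v_3 = (-0.4851)·1 + (-0.7276)·(-4) + (-0.4851)·0 + 0.0000·(-3) = 2.4254; q_2·v_3 = (-0.1874)·1 + 0.5152·(-4) + (-0.5855)·0 + 0.5972·(-3) = -4.0399.
u_3 = v_3 − 2.4254·q_1 + 4.0399·q_2 = (1.4196, -0.1538, -1.1888, -0.5874).
‖u_3‖ = 1.9486, so q_3 = (0.7285, -0.0790, -0.6101, -0.3014).
Qᵀb = (0.0000, 0.1991, -6.2586).
Back-substitute: x_3 = -6.2586/1.9486 = -3.2118.
x_2 = (0.1991 + 4.0399·(-3.2118))/5.0235 = -2.5433.
x_1 = (0.0000 + 1.9403·(-2.5433) − 2.4254·(-3.2118))/4.1231 = 0.6924.

x = (0.6924, -2.5433, -3.2118)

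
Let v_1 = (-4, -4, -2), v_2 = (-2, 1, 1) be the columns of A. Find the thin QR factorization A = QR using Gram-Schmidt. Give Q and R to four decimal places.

e_1 = v_1/‖v_1‖ = (-4, -4, -2)/6.0000 = (-0.6667, -0.6667, -0.3333).
r_{12} = e_1·v_2 = 0.3333.
u_2 = v_2 − 0.3333·e_1 = (-1.7778, 1.2222, 1.1111).
‖u_2‖ = 2.4267, so e_2 = (-0.7326, 0.5037, 0.4579).

Q = [[-0.6667, -0.7326], [-0.6667, 0.5037], [-0.3333, 0.4579]], R = [[6.0000, 0.3333], [0.0000, 2.4267]]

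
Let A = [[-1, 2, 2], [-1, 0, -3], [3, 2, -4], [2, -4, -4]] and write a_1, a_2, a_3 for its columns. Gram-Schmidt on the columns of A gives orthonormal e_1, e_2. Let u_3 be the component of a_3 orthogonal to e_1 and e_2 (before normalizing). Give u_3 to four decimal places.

a_1 = (-1, -1, 3, 2); ‖a_1‖ = 3.8730, so e_1 = (-0.2582, -0.2582, 0.7746, 0.5164).
e_1·a_2 = (-0.2582)·2 + (-0.2582)·0 + 0.7746·2 + 0.5164·(-4) = -1.0328.
u_2 = a_2 + 1.0328·e_1 = (1.7333, -0.2667, 2.8000, -3.4667).
‖u_2‖ = 4.7889, so e_2 = (0.3619, -0.0557, 0.5847, -0.7239).
e_1·a_3 = (-0.2582)·2 + (-0.2582)·(-3) + 0.7746·(-4) + 0.5164·(-4) = -4.9058; e_2·a_3 = 0.3619·2 + (-0.0557)·(-3) + 0.5847·(-4) + (-0.7239)·(-4) = 1.4478.
u_3 = a_3 + 4.9058·e_1 − 1.4478·e_2 = (0.2093, -4.1860, -1.0465, -0.4186).

u_3 = (0.2093, -4.1860, -1.0465, -0.4186)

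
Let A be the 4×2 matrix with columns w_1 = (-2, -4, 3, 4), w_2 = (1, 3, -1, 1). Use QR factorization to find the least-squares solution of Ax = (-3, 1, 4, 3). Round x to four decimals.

x = (0.8059, 0.7898)

w_1 = (-2, -4, 3, 4); ‖w_1‖ = 6.7082, so e_1 = (-0.2981, -0.5963, 0.4472, 0.5963).
e_1·w_2 = (-0.2981)·1 + (-0.5963)·3 + 0.4472·(-1) + 0.5963·1 = -1.9379.
u_2 = w_2 + 1.9379·e_1 = (0.4222, 1.8444, -0.1333, 2.1556).
‖u_2‖ = 2.8713, so e_2 = (0.1470, 0.6424, -0.0464, 0.7507).
Qᵀb = (3.8759, 2.2676).
Back-substitute: x_2 = 2.2676/2.8713 = 0.7898.
x_1 = (3.8759 + 1.9379·0.7898)/6.7082 = 0.8059.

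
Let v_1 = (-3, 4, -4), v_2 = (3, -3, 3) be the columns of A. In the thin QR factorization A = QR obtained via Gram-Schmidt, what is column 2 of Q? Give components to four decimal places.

q_1 = v_1/‖v_1‖ = (-3, 4, -4)/6.4031 = (-0.4685, 0.6247, -0.6247).
r_{12} = q_1·v_2 = -5.1537.
u_2 = v_2 + 5.1537·q_1 = (0.5854, 0.2195, -0.2195).
‖u_2‖ = 0.6626, so q_2 = (0.8835, 0.3313, -0.3313).

q_2 = (0.8835, 0.3313, -0.3313)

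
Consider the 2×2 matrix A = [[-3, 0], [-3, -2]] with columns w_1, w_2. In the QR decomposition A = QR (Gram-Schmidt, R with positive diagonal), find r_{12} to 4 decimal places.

r_{12} = 1.4142

w_1 = (-3, -3); ‖w_1‖ = 4.2426, so e_1 = (-0.7071, -0.7071).
r_{12} = e_1·w_2 = 1.4142.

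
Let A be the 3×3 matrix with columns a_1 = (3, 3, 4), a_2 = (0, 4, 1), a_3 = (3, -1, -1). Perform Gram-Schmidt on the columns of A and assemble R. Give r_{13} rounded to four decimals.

r_{13} = 0.3430

a_1 = (3, 3, 4); ‖a_1‖ = 5.8310, so e_1 = (0.5145, 0.5145, 0.6860).
r_{13} = e_1·a_3 = 0.3430.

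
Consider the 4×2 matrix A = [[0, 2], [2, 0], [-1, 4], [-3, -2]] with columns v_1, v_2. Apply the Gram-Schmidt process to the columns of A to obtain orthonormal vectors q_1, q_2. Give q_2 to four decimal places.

q_2 = (0.4107, -0.0587, 0.8507, -0.3227)

v_1 = (0, 2, -1, -3); ‖v_1‖ = 3.7417, so q_1 = (0.0000, 0.5345, -0.2673, -0.8018).
q_1·v_2 = 0.0000·2 + 0.5345·0 + (-0.2673)·4 + (-0.8018)·(-2) = 0.5345.
u_2 = v_2 − 0.5345·q_1 = (2.0000, -0.2857, 4.1429, -1.5714).
‖u_2‖ = 4.8697, so q_2 = (0.4107, -0.0587, 0.8507, -0.3227).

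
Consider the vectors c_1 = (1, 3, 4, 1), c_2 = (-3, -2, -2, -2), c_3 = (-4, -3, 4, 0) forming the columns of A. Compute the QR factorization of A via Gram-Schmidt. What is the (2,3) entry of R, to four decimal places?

r_{23} = 4.3846

e_1 = c_1/‖c_1‖ = (1, 3, 4, 1)/5.1962 = (0.1925, 0.5774, 0.7698, 0.1925).
r_{12} = e_1·c_2 = -3.6566.
u_2 = c_2 + 3.6566·e_1 = (-2.2963, 0.1111, 0.8148, -1.2963).
‖u_2‖ = 2.7622, so e_2 = (-0.8313, 0.0402, 0.2950, -0.4693).
r_{23} = e_2·c_3 = 4.3846.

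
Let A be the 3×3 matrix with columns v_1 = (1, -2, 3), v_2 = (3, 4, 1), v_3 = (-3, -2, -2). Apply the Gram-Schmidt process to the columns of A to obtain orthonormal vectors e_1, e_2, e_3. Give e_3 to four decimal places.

e_3 = (-0.7379, 0.4216, 0.5270)

e_1 = v_1/‖v_1‖ = (1, -2, 3)/3.7417 = (0.2673, -0.5345, 0.8018).
r_{12} = e_1·v_2 = -0.5345.
u_2 = v_2 + 0.5345·e_1 = (3.1429, 3.7143, 1.4286).
‖u_2‖ = 5.0709, so e_2 = (0.6198, 0.7325, 0.2817).
r_{13} = e_1·v_3 = -1.3363; r_{23} = e_2·v_3 = -3.8877.
u_3 = v_3 + 1.3363·e_1 + 3.8877·e_2 = (-0.2333, 0.1333, 0.1667).
‖u_3‖ = 0.3162, so e_3 = (-0.7379, 0.4216, 0.5270).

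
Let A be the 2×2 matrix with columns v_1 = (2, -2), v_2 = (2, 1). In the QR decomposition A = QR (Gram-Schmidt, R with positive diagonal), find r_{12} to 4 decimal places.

v_1 = (2, -2); ‖v_1‖ = 2.8284, so q_1 = (0.7071, -0.7071).
r_{12} = q_1·v_2 = 0.7071.

r_{12} = 0.7071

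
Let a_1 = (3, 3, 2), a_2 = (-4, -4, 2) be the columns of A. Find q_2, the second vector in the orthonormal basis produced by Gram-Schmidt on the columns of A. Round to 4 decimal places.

a_1 = (3, 3, 2); ‖a_1‖ = 4.6904, so q_1 = (0.6396, 0.6396, 0.4264).
q_1·a_2 = 0.6396·(-4) + 0.6396·(-4) + 0.4264·2 = -4.2640.
u_2 = a_2 + 4.2640·q_1 = (-1.2727, -1.2727, 3.8182).
‖u_2‖ = 4.2212, so q_2 = (-0.3015, -0.3015, 0.9045).

q_2 = (-0.3015, -0.3015, 0.9045)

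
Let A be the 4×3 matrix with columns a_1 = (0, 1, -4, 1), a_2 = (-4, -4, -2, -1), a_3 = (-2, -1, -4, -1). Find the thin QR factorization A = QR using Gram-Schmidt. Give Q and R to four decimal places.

a_1 = (0, 1, -4, 1); ‖a_1‖ = 4.2426, so q_1 = (0.0000, 0.2357, -0.9428, 0.2357).
q_1·a_2 = 0.0000·(-4) + 0.2357·(-4) + (-0.9428)·(-2) + 0.2357·(-1) = 0.7071.
u_2 = a_2 − 0.7071·q_1 = (-4.0000, -4.1667, -1.3333, -1.1667).
‖u_2‖ = 6.0415, so q_2 = (-0.6621, -0.6897, -0.2207, -0.1931).
q_1·a_3 = 0.0000·(-2) + 0.2357·(-1) + (-0.9428)·(-4) + 0.2357·(-1) = 3.2998; q_2·a_3 = (-0.6621)·(-2) + (-0.6897)·(-1) + (-0.2207)·(-4) + (-0.1931)·(-1) = 3.0897.
u_3 = a_3 − 3.2998·q_1 − 3.0897·q_2 = (0.0457, 0.3531, -0.2070, -1.1811).
‖u_3‖ = 1.2509, so q_3 = (0.0365, 0.2823, -0.1655, -0.9442).

Q = [[0.0000, -0.6621, 0.0365], [0.2357, -0.6897, 0.2823], [-0.9428, -0.2207, -0.1655], [0.2357, -0.1931, -0.9442]], R = [[4.2426, 0.7071, 3.2998], [0.0000, 6.0415, 3.0897], [0.0000, 0.0000, 1.2509]]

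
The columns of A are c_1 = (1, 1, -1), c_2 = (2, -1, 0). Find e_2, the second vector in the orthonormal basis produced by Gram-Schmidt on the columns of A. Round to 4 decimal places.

e_2 = (0.7715, -0.6172, 0.1543)

c_1 = (1, 1, -1); ‖c_1‖ = 1.7321, so e_1 = (0.5774, 0.5774, -0.5774).
e_1·c_2 = 0.5774·2 + 0.5774·(-1) + (-0.5774)·0 = 0.5774.
u_2 = c_2 − 0.5774·e_1 = (1.6667, -1.3333, 0.3333).
‖u_2‖ = 2.1602, so e_2 = (0.7715, -0.6172, 0.1543).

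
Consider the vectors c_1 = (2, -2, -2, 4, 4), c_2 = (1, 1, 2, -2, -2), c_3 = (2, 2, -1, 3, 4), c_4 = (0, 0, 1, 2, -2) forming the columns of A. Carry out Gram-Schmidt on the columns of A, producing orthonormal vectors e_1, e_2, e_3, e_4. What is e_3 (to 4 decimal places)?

c_1 = (2, -2, -2, 4, 4); ‖c_1‖ = 6.6332, so e_1 = (0.3015, -0.3015, -0.3015, 0.6030, 0.6030).
e_1·c_2 = 0.3015·1 + (-0.3015)·1 + (-0.3015)·2 + 0.6030·(-2) + 0.6030·(-2) = -3.0151.
u_2 = c_2 + 3.0151·e_1 = (1.9091, 0.0909, 1.0909, -0.1818, -0.1818).
‖u_2‖ = 2.2156, so e_2 = (0.8616, 0.0410, 0.4924, -0.0821, -0.0821).
e_1·c_3 = 0.3015·2 + (-0.3015)·2 + (-0.3015)·(-1) + 0.6030·3 + 0.6030·4 = 4.5227; e_2·c_3 = 0.8616·2 + 0.0410·2 + 0.4924·(-1) + (-0.0821)·3 + (-0.0821)·4 = 0.7385.
u_3 = c_3 − 4.5227·e_1 − 0.7385·e_2 = (0.0000, 3.3333, 0.0000, 0.3333, 1.3333).
‖u_3‖ = 3.6056, so e_3 = (0.0000, 0.9245, 0.0000, 0.0925, 0.3698).

e_3 = (0.0000, 0.9245, 0.0000, 0.0925, 0.3698)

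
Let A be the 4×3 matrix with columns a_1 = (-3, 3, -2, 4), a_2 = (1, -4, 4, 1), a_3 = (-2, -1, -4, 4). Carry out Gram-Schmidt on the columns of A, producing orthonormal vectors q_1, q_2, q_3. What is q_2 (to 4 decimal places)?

a_1 = (-3, 3, -2, 4); ‖a_1‖ = 6.1644, so q_1 = (-0.4867, 0.4867, -0.3244, 0.6489).
q_1·a_2 = (-0.4867)·1 + 0.4867·(-4) + (-0.3244)·4 + 0.6489·1 = -3.0822.
u_2 = a_2 + 3.0822·q_1 = (-0.5000, -2.5000, 3.0000, 3.0000).
‖u_2‖ = 4.9497, so q_2 = (-0.1010, -0.5051, 0.6061, 0.6061).

q_2 = (-0.1010, -0.5051, 0.6061, 0.6061)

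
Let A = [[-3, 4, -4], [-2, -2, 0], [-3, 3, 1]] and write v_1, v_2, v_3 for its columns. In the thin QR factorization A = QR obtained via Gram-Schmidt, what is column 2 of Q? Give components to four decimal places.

v_1 = (-3, -2, -3); ‖v_1‖ = 4.6904, so q_1 = (-0.6396, -0.4264, -0.6396).
q_1·v_2 = (-0.6396)·4 + (-0.4264)·(-2) + (-0.6396)·3 = -3.6244.
u_2 = v_2 + 3.6244·q_1 = (1.6818, -3.5455, 0.6818).
‖u_2‖ = 3.9829, so q_2 = (0.4223, -0.8902, 0.1712).

q_2 = (0.4223, -0.8902, 0.1712)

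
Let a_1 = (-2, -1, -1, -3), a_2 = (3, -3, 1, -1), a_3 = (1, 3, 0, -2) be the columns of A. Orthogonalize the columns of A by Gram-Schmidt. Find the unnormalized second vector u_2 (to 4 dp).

q_1 = a_1/‖a_1‖ = (-2, -1, -1, -3)/3.8730 = (-0.5164, -0.2582, -0.2582, -0.7746).
r_{12} = q_1·a_2 = -0.2582.
u_2 = a_2 + 0.2582·q_1 = (2.8667, -3.0667, 0.9333, -1.2000).

u_2 = (2.8667, -3.0667, 0.9333, -1.2000)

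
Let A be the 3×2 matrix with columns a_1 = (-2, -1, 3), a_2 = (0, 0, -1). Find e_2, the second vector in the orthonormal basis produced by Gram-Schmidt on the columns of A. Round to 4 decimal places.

e_2 = (-0.7171, -0.3586, -0.5976)

e_1 = a_1/‖a_1‖ = (-2, -1, 3)/3.7417 = (-0.5345, -0.2673, 0.8018).
r_{12} = e_1·a_2 = -0.8018.
u_2 = a_2 + 0.8018·e_1 = (-0.4286, -0.2143, -0.3571).
‖u_2‖ = 0.5976, so e_2 = (-0.7171, -0.3586, -0.5976).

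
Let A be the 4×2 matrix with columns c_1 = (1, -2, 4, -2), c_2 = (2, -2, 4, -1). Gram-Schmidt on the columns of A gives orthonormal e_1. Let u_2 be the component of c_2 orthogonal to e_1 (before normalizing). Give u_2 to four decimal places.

u_2 = (1.0400, -0.0800, 0.1600, 0.9200)

e_1 = c_1/‖c_1‖ = (1, -2, 4, -2)/5.0000 = (0.2000, -0.4000, 0.8000, -0.4000).
r_{12} = e_1·c_2 = 4.8000.
u_2 = c_2 − 4.8000·e_1 = (1.0400, -0.0800, 0.1600, 0.9200).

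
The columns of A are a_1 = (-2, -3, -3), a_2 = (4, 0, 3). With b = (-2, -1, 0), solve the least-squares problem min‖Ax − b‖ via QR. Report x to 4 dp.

q_1 = a_1/‖a_1‖ = (-2, -3, -3)/4.6904 = (-0.4264, -0.6396, -0.6396).
r_{12} = q_1·a_2 = -3.6244.
u_2 = a_2 + 3.6244·q_1 = (2.4545, -2.3182, 0.6818).
‖u_2‖ = 3.4444, so q_2 = (0.7126, -0.6730, 0.1980).
Qᵀb = (1.4924, -0.7522).
Back-substitute: x_2 = -0.7522/3.4444 = -0.2184.
x_1 = (1.4924 + 3.6244·(-0.2184))/4.6904 = 0.1494.

x = (0.1494, -0.2184)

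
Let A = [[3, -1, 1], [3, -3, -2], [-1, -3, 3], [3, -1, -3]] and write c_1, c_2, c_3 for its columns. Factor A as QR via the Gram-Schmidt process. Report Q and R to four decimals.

Q = [[0.5669, 0.0741, 0.8199], [0.5669, -0.4447, -0.3727], [-0.1890, -0.8895, 0.2236], [0.5669, 0.0741, -0.3727]], R = [[5.2915, -2.2678, -2.8347], [0.0000, 3.8545, -1.9272], [0.0000, 0.0000, 3.3541]]

c_1 = (3, 3, -1, 3); ‖c_1‖ = 5.2915, so e_1 = (0.5669, 0.5669, -0.1890, 0.5669).
e_1·c_2 = 0.5669·(-1) + 0.5669·(-3) + (-0.1890)·(-3) + 0.5669·(-1) = -2.2678.
u_2 = c_2 + 2.2678·e_1 = (0.2857, -1.7143, -3.4286, 0.2857).
‖u_2‖ = 3.8545, so e_2 = (0.0741, -0.4447, -0.8895, 0.0741).
e_1·c_3 = 0.5669·1 + 0.5669·(-2) + (-0.1890)·3 + 0.5669·(-3) = -2.8347; e_2·c_3 = 0.0741·1 + (-0.4447)·(-2) + (-0.8895)·3 + 0.0741·(-3) = -1.9272.
u_3 = c_3 + 2.8347·e_1 + 1.9272·e_2 = (2.7500, -1.2500, 0.7500, -1.2500).
‖u_3‖ = 3.3541, so e_3 = (0.8199, -0.3727, 0.2236, -0.3727).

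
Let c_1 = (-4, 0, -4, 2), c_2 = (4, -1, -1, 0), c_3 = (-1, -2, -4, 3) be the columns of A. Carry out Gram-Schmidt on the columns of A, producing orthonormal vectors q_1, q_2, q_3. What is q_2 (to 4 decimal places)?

q_2 = (0.7127, -0.2673, -0.6236, 0.1782)

c_1 = (-4, 0, -4, 2); ‖c_1‖ = 6.0000, so q_1 = (-0.6667, 0.0000, -0.6667, 0.3333).
q_1·c_2 = (-0.6667)·4 + 0.0000·(-1) + (-0.6667)·(-1) + 0.3333·0 = -2.0000.
u_2 = c_2 + 2.0000·q_1 = (2.6667, -1.0000, -2.3333, 0.6667).
‖u_2‖ = 3.7417, so q_2 = (0.7127, -0.2673, -0.6236, 0.1782).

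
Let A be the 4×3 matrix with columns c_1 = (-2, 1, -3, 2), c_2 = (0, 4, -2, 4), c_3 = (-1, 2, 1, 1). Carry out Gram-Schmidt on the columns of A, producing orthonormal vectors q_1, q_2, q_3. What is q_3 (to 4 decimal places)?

q_3 = (-0.7432, 0.3430, 0.5717, -0.0572)

c_1 = (-2, 1, -3, 2); ‖c_1‖ = 4.2426, so q_1 = (-0.4714, 0.2357, -0.7071, 0.4714).
q_1·c_2 = (-0.4714)·0 + 0.2357·4 + (-0.7071)·(-2) + 0.4714·4 = 4.2426.
u_2 = c_2 − 4.2426·q_1 = (2.0000, 3.0000, 1.0000, 2.0000).
‖u_2‖ = 4.2426, so q_2 = (0.4714, 0.7071, 0.2357, 0.4714).
q_1·c_3 = (-0.4714)·(-1) + 0.2357·2 + (-0.7071)·1 + 0.4714·1 = 0.7071; q_2·c_3 = 0.4714·(-1) + 0.7071·2 + 0.2357·1 + 0.4714·1 = 1.6499.
u_3 = c_3 − 0.7071·q_1 − 1.6499·q_2 = (-1.4444, 0.6667, 1.1111, -0.1111).
‖u_3‖ = 1.9437, so q_3 = (-0.7432, 0.3430, 0.5717, -0.0572).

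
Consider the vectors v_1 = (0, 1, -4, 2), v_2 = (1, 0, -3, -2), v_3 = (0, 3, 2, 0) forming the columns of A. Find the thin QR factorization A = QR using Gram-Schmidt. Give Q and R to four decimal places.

v_1 = (0, 1, -4, 2); ‖v_1‖ = 4.5826, so e_1 = (0.0000, 0.2182, -0.8729, 0.4364).
e_1·v_2 = 0.0000·1 + 0.2182·0 + (-0.8729)·(-3) + 0.4364·(-2) = 1.7457.
u_2 = v_2 − 1.7457·e_1 = (1.0000, -0.3810, -1.4762, -2.7619).
‖u_2‖ = 3.3094, so e_2 = (0.3022, -0.1151, -0.4461, -0.8346).
e_1·v_3 = 0.0000·0 + 0.2182·3 + (-0.8729)·2 + 0.4364·0 = -1.0911; e_2·v_3 = 0.3022·0 + (-0.1151)·3 + (-0.4461)·2 + (-0.8346)·0 = -1.2374.
u_3 = v_3 + 1.0911·e_1 + 1.2374·e_2 = (0.3739, 3.0957, 0.4957, -0.5565).
‖u_3‖ = 3.2060, so e_3 = (0.1166, 0.9656, 0.1546, -0.1736).

Q = [[0.0000, 0.3022, 0.1166], [0.2182, -0.1151, 0.9656], [-0.8729, -0.4461, 0.1546], [0.4364, -0.8346, -0.1736]], R = [[4.5826, 1.7457, -1.0911], [0.0000, 3.3094, -1.2374], [0.0000, 0.0000, 3.2060]]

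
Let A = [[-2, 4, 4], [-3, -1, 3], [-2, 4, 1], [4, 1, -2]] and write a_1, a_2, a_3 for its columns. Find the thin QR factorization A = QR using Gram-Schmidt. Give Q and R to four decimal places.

e_1 = a_1/‖a_1‖ = (-2, -3, -2, 4)/5.7446 = (-0.3482, -0.5222, -0.3482, 0.6963).
r_{12} = e_1·a_2 = -1.5667.
u_2 = a_2 + 1.5667·e_1 = (3.4545, -1.8182, 3.4545, 2.0909).
‖u_2‖ = 5.6165, so e_2 = (0.6151, -0.3237, 0.6151, 0.3723).
r_{13} = e_1·a_3 = -4.7001; r_{23} = e_2·a_3 = 1.3596.
u_3 = a_3 + 4.7001·e_1 − 1.3596·e_2 = (1.5274, 0.9856, -1.4726, 0.7666).
‖u_3‖ = 2.4618, so e_3 = (0.6204, 0.4004, -0.5982, 0.3114).

Q = [[-0.3482, 0.6151, 0.6204], [-0.5222, -0.3237, 0.4004], [-0.3482, 0.6151, -0.5982], [0.6963, 0.3723, 0.3114]], R = [[5.7446, -1.5667, -4.7001], [0.0000, 5.6165, 1.3596], [0.0000, 0.0000, 2.4618]]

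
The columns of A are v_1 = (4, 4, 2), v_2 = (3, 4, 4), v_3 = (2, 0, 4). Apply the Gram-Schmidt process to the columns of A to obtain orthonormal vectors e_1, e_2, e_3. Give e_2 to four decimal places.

e_1 = v_1/‖v_1‖ = (4, 4, 2)/6.0000 = (0.6667, 0.6667, 0.3333).
r_{12} = e_1·v_2 = 6.0000.
u_2 = v_2 − 6.0000·e_1 = (-1.0000, 0.0000, 2.0000).
‖u_2‖ = 2.2361, so e_2 = (-0.4472, 0.0000, 0.8944).

e_2 = (-0.4472, 0.0000, 0.8944)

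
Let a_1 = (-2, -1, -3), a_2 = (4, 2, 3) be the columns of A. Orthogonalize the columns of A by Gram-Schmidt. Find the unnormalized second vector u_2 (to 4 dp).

u_2 = (1.2857, 0.6429, -1.0714)

a_1 = (-2, -1, -3); ‖a_1‖ = 3.7417, so e_1 = (-0.5345, -0.2673, -0.8018).
e_1·a_2 = (-0.5345)·4 + (-0.2673)·2 + (-0.8018)·3 = -5.0780.
u_2 = a_2 + 5.0780·e_1 = (1.2857, 0.6429, -1.0714).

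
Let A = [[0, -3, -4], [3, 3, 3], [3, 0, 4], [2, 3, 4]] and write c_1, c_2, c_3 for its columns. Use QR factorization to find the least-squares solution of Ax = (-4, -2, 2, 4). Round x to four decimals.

x = (-1.4152, -0.5341, 1.6257)

c_1 = (0, 3, 3, 2); ‖c_1‖ = 4.6904, so q_1 = (0.0000, 0.6396, 0.6396, 0.4264).
q_1·c_2 = 0.0000·(-3) + 0.6396·3 + 0.6396·0 + 0.4264·3 = 3.1980.
u_2 = c_2 − 3.1980·q_1 = (-3.0000, 0.9545, -2.0455, 1.6364).
‖u_2‖ = 4.0955, so q_2 = (-0.7325, 0.2331, -0.4994, 0.3996).
q_1·c_3 = 0.0000·(-4) + 0.6396·3 + 0.6396·4 + 0.4264·4 = 6.1828; q_2·c_3 = (-0.7325)·(-4) + 0.2331·3 + (-0.4994)·4 + 0.3996·4 = 3.2297.
u_3 = c_3 − 6.1828·q_1 − 3.2297·q_2 = (-1.6341, -1.7073, 1.6585, 0.0732).
‖u_3‖ = 2.8882, so q_3 = (-0.5658, -0.5911, 0.5743, 0.0253).
Qᵀb = (1.7056, 3.0633, 4.6954).
Back-substitute: x_3 = 4.6954/2.8882 = 1.6257.
x_2 = (3.0633 − 3.2297·1.6257)/4.0955 = -0.5341.
x_1 = (1.7056 − 3.1980·(-0.5341) − 6.1828·1.6257)/4.6904 = -1.4152.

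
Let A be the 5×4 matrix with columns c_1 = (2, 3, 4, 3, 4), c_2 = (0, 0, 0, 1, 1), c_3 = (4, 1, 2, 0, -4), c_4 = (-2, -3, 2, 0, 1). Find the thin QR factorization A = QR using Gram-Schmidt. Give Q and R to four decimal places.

Q = [[0.2722, -0.2480, 0.6498, -0.1944], [0.4082, -0.3720, -0.1663, -0.7271], [0.5443, -0.4961, -0.0696, 0.6548], [0.4082, 0.5846, 0.5221, 0.0488], [0.5443, 0.4606, -0.5221, -0.0488]], R = [[7.3485, 0.9526, 0.4082, -0.1361], [0.0000, 1.0453, -4.1988, 1.0807], [0.0000, 0.0000, 4.3822, -1.4620], [0.0000, 0.0000, 0.0000, 3.8309]]

q_1 = c_1/‖c_1‖ = (2, 3, 4, 3, 4)/7.3485 = (0.2722, 0.4082, 0.5443, 0.4082, 0.5443).
r_{12} = q_1·c_2 = 0.9526.
u_2 = c_2 − 0.9526·q_1 = (-0.2593, -0.3889, -0.5185, 0.6111, 0.4815).
‖u_2‖ = 1.0453, so q_2 = (-0.2480, -0.3720, -0.4961, 0.5846, 0.4606).
r_{13} = q_1·c_3 = 0.4082; r_{23} = q_2·c_3 = -4.1988.
u_3 = c_3 − 0.4082·q_1 + 4.1988·q_2 = (2.8475, -0.7288, -0.3051, 2.2881, -2.2881).
‖u_3‖ = 4.3822, so q_3 = (0.6498, -0.1663, -0.0696, 0.5221, -0.5221).
r_{14} = q_1·c_4 = -0.1361; r_{24} = q_2·c_4 = 1.0807; r_{34} = q_3·c_4 = -1.4620.
u_4 = c_4 + 0.1361·q_1 − 1.0807·q_2 + 1.4620·q_3 = (-0.7449, -2.7855, 2.5084, 0.1871, -0.1871).
‖u_4‖ = 3.8309, so q_4 = (-0.1944, -0.7271, 0.6548, 0.0488, -0.0488).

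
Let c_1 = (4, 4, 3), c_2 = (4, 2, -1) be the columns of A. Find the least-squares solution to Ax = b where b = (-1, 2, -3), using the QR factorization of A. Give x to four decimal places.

x = (-0.4000, 0.5429)

e_1 = c_1/‖c_1‖ = (4, 4, 3)/6.4031 = (0.6247, 0.6247, 0.4685).
r_{12} = e_1·c_2 = 3.2796.
u_2 = c_2 − 3.2796·e_1 = (1.9512, -0.0488, -2.5366).
‖u_2‖ = 3.2006, so e_2 = (0.6096, -0.0152, -0.7925).
Qᵀb = (-0.7809, 1.7375).
Back-substitute: x_2 = 1.7375/3.2006 = 0.5429.
x_1 = (-0.7809 − 3.2796·0.5429)/6.4031 = -0.4000.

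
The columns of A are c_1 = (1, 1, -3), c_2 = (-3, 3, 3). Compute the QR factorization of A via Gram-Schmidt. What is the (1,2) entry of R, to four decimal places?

c_1 = (1, 1, -3); ‖c_1‖ = 3.3166, so q_1 = (0.3015, 0.3015, -0.9045).
r_{12} = q_1·c_2 = -2.7136.

r_{12} = -2.7136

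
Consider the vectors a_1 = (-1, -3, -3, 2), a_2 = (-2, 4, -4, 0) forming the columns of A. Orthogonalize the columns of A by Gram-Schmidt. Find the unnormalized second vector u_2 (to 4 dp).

u_2 = (-1.9130, 4.2609, -3.7391, -0.1739)

a_1 = (-1, -3, -3, 2); ‖a_1‖ = 4.7958, so q_1 = (-0.2085, -0.6255, -0.6255, 0.4170).
q_1·a_2 = (-0.2085)·(-2) + (-0.6255)·4 + (-0.6255)·(-4) + 0.4170·0 = 0.4170.
u_2 = a_2 − 0.4170·q_1 = (-1.9130, 4.2609, -3.7391, -0.1739).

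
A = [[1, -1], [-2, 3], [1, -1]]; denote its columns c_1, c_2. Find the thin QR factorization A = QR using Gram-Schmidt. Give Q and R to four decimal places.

Q = [[0.4082, 0.5774], [-0.8165, 0.5774], [0.4082, 0.5774]], R = [[2.4495, -3.2660], [0.0000, 0.5774]]

c_1 = (1, -2, 1); ‖c_1‖ = 2.4495, so q_1 = (0.4082, -0.8165, 0.4082).
q_1·c_2 = 0.4082·(-1) + (-0.8165)·3 + 0.4082·(-1) = -3.2660.
u_2 = c_2 + 3.2660·q_1 = (0.3333, 0.3333, 0.3333).
‖u_2‖ = 0.5774, so q_2 = (0.5774, 0.5774, 0.5774).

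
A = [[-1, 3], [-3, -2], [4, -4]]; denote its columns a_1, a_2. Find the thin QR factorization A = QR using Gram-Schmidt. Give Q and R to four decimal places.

Q = [[-0.1961, 0.5270], [-0.5883, -0.7379], [0.7845, -0.4216]], R = [[5.0990, -2.5495], [0.0000, 4.7434]]

a_1 = (-1, -3, 4); ‖a_1‖ = 5.0990, so e_1 = (-0.1961, -0.5883, 0.7845).
e_1·a_2 = (-0.1961)·3 + (-0.5883)·(-2) + 0.7845·(-4) = -2.5495.
u_2 = a_2 + 2.5495·e_1 = (2.5000, -3.5000, -2.0000).
‖u_2‖ = 4.7434, so e_2 = (0.5270, -0.7379, -0.4216).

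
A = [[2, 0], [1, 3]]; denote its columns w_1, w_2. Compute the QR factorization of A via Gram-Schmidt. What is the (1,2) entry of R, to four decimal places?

r_{12} = 1.3416

e_1 = w_1/‖w_1‖ = (2, 1)/2.2361 = (0.8944, 0.4472).
r_{12} = e_1·w_2 = 1.3416.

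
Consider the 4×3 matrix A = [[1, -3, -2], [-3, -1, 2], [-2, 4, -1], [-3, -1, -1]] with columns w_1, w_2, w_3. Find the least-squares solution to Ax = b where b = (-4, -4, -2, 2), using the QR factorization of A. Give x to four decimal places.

e_1 = w_1/‖w_1‖ = (1, -3, -2, -3)/4.7958 = (0.2085, -0.6255, -0.4170, -0.6255).
r_{12} = e_1·w_2 = -1.0426.
u_2 = w_2 + 1.0426·e_1 = (-2.7826, -1.6522, 3.5652, -1.6522).
‖u_2‖ = 5.0905, so e_2 = (-0.5466, -0.3246, 0.7004, -0.3246).
r_{13} = e_1·w_3 = -0.6255; r_{23} = e_2·w_3 = 0.0683.
u_3 = w_3 + 0.6255·e_1 − 0.0683·e_2 = (-1.8322, 1.6309, -1.3087, -1.3691).
‖u_3‖ = 3.0990, so e_3 = (-0.5912, 0.5263, -0.4223, -0.4418).
Qᵀb = (1.2511, 1.4349, 0.2209).
Back-substitute: x_3 = 0.2209/3.0990 = 0.0713.
x_2 = (1.4349 − 0.0683·0.0713)/5.0905 = 0.2809.
x_1 = (1.2511 + 1.0426·0.2809 + 0.6255·0.0713)/4.7958 = 0.3312.

x = (0.3312, 0.2809, 0.0713)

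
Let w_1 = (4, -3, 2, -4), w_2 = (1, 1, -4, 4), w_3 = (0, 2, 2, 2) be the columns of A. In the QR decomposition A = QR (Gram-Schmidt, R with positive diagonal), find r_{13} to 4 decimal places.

q_1 = w_1/‖w_1‖ = (4, -3, 2, -4)/6.7082 = (0.5963, -0.4472, 0.2981, -0.5963).
r_{13} = q_1·w_3 = -1.4907.

r_{13} = -1.4907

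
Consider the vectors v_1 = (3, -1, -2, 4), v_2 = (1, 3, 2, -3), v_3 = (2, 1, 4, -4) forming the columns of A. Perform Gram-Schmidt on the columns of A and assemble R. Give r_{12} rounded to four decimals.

v_1 = (3, -1, -2, 4); ‖v_1‖ = 5.4772, so e_1 = (0.5477, -0.1826, -0.3651, 0.7303).
r_{12} = e_1·v_2 = -2.9212.

r_{12} = -2.9212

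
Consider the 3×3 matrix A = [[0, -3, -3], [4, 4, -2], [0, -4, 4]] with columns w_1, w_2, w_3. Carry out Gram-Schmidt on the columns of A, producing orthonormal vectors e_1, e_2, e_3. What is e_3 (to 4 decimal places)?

e_1 = w_1/‖w_1‖ = (0, 4, 0)/4.0000 = (0.0000, 1.0000, 0.0000).
r_{12} = e_1·w_2 = 4.0000.
u_2 = w_2 − 4.0000·e_1 = (-3.0000, 0.0000, -4.0000).
‖u_2‖ = 5.0000, so e_2 = (-0.6000, 0.0000, -0.8000).
r_{13} = e_1·w_3 = -2.0000; r_{23} = e_2·w_3 = -1.4000.
u_3 = w_3 + 2.0000·e_1 + 1.4000·e_2 = (-3.8400, 0.0000, 2.8800).
‖u_3‖ = 4.8000, so e_3 = (-0.8000, 0.0000, 0.6000).

e_3 = (-0.8000, 0.0000, 0.6000)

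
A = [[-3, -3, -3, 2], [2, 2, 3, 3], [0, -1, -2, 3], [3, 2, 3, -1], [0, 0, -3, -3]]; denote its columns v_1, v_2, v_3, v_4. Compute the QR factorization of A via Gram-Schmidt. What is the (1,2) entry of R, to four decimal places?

r_{12} = 4.0508

e_1 = v_1/‖v_1‖ = (-3, 2, 0, 3, 0)/4.6904 = (-0.6396, 0.4264, 0.0000, 0.6396, 0.0000).
r_{12} = e_1·v_2 = 4.0508.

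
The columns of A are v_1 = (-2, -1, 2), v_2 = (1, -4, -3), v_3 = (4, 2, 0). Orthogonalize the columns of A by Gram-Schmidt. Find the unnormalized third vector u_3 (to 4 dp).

e_1 = v_1/‖v_1‖ = (-2, -1, 2)/3.0000 = (-0.6667, -0.3333, 0.6667).
r_{12} = e_1·v_2 = -1.3333.
u_2 = v_2 + 1.3333·e_1 = (0.1111, -4.4444, -2.1111).
‖u_2‖ = 4.9216, so e_2 = (0.0226, -0.9030, -0.4289).
r_{13} = e_1·v_3 = -3.3333; r_{23} = e_2·v_3 = -1.7158.
u_3 = v_3 + 3.3333·e_1 + 1.7158·e_2 = (1.8165, -0.6606, 1.4862).

u_3 = (1.8165, -0.6606, 1.4862)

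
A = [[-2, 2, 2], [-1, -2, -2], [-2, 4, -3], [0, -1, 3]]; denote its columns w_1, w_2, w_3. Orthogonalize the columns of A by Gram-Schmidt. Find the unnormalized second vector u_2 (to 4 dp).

w_1 = (-2, -1, -2, 0); ‖w_1‖ = 3.0000, so e_1 = (-0.6667, -0.3333, -0.6667, 0.0000).
e_1·w_2 = (-0.6667)·2 + (-0.3333)·(-2) + (-0.6667)·4 + 0.0000·(-1) = -3.3333.
u_2 = w_2 + 3.3333·e_1 = (-0.2222, -3.1111, 1.7778, -1.0000).

u_2 = (-0.2222, -3.1111, 1.7778, -1.0000)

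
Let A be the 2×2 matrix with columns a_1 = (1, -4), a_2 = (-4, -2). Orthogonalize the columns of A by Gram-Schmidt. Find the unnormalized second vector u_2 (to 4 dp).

a_1 = (1, -4); ‖a_1‖ = 4.1231, so e_1 = (0.2425, -0.9701).
e_1·a_2 = 0.2425·(-4) + (-0.9701)·(-2) = 0.9701.
u_2 = a_2 − 0.9701·e_1 = (-4.2353, -1.0588).

u_2 = (-4.2353, -1.0588)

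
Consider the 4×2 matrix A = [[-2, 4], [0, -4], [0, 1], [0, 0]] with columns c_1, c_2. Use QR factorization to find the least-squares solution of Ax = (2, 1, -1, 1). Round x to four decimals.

x = (-1.5882, -0.2941)

c_1 = (-2, 0, 0, 0); ‖c_1‖ = 2.0000, so e_1 = (-1.0000, 0.0000, 0.0000, 0.0000).
e_1·c_2 = (-1.0000)·4 + 0.0000·(-4) + 0.0000·1 + 0.0000·0 = -4.0000.
u_2 = c_2 + 4.0000·e_1 = (0.0000, -4.0000, 1.0000, 0.0000).
‖u_2‖ = 4.1231, so e_2 = (0.0000, -0.9701, 0.2425, 0.0000).
Qᵀb = (-2.0000, -1.2127).
Back-substitute: x_2 = -1.2127/4.1231 = -0.2941.
x_1 = (-2.0000 + 4.0000·(-0.2941))/2.0000 = -1.5882.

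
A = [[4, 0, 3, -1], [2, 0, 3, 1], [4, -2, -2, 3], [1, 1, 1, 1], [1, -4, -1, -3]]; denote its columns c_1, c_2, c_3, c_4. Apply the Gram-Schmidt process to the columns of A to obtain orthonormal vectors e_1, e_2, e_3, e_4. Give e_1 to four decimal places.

e_1 = (0.6489, 0.3244, 0.6489, 0.1622, 0.1622)

e_1 = c_1/‖c_1‖ = (4, 2, 4, 1, 1)/6.1644 = (0.6489, 0.3244, 0.6489, 0.1622, 0.1622).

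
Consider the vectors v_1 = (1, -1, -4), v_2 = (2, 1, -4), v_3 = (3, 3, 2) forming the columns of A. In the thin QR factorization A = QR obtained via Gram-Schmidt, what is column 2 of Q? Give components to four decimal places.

q_1 = v_1/‖v_1‖ = (1, -1, -4)/4.2426 = (0.2357, -0.2357, -0.9428).
r_{12} = q_1·v_2 = 4.0069.
u_2 = v_2 − 4.0069·q_1 = (1.0556, 1.9444, -0.2222).
‖u_2‖ = 2.2236, so q_2 = (0.4747, 0.8745, -0.0999).

q_2 = (0.4747, 0.8745, -0.0999)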